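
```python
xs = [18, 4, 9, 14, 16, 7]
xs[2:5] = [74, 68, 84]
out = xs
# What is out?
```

xs starts as [18, 4, 9, 14, 16, 7] (length 6). The slice xs[2:5] covers indices [2, 3, 4] with values [9, 14, 16]. Replacing that slice with [74, 68, 84] (same length) produces [18, 4, 74, 68, 84, 7].

[18, 4, 74, 68, 84, 7]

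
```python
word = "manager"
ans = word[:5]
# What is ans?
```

word has length 7. The slice word[:5] selects indices [0, 1, 2, 3, 4] (0->'m', 1->'a', 2->'n', 3->'a', 4->'g'), giving 'manag'.

'manag'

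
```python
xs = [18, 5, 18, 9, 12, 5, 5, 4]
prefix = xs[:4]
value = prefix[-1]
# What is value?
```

xs has length 8. The slice xs[:4] selects indices [0, 1, 2, 3] (0->18, 1->5, 2->18, 3->9), giving [18, 5, 18, 9]. So prefix = [18, 5, 18, 9]. Then prefix[-1] = 9.

9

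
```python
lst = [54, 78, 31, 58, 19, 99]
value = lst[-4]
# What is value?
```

lst has length 6. Negative index -4 maps to positive index 6 + (-4) = 2. lst[2] = 31.

31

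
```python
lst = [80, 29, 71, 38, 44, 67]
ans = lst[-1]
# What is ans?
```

lst has length 6. Negative index -1 maps to positive index 6 + (-1) = 5. lst[5] = 67.

67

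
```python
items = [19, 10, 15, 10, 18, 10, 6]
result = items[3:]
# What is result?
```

items has length 7. The slice items[3:] selects indices [3, 4, 5, 6] (3->10, 4->18, 5->10, 6->6), giving [10, 18, 10, 6].

[10, 18, 10, 6]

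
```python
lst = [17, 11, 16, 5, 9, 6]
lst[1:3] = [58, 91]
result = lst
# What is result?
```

lst starts as [17, 11, 16, 5, 9, 6] (length 6). The slice lst[1:3] covers indices [1, 2] with values [11, 16]. Replacing that slice with [58, 91] (same length) produces [17, 58, 91, 5, 9, 6].

[17, 58, 91, 5, 9, 6]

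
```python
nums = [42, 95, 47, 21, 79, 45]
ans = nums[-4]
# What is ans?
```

nums has length 6. Negative index -4 maps to positive index 6 + (-4) = 2. nums[2] = 47.

47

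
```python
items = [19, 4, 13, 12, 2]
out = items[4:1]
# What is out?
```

items has length 5. The slice items[4:1] resolves to an empty index range, so the result is [].

[]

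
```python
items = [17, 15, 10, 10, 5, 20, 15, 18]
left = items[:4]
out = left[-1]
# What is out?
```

items has length 8. The slice items[:4] selects indices [0, 1, 2, 3] (0->17, 1->15, 2->10, 3->10), giving [17, 15, 10, 10]. So left = [17, 15, 10, 10]. Then left[-1] = 10.

10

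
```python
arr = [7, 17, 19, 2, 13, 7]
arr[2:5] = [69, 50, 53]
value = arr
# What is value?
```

arr starts as [7, 17, 19, 2, 13, 7] (length 6). The slice arr[2:5] covers indices [2, 3, 4] with values [19, 2, 13]. Replacing that slice with [69, 50, 53] (same length) produces [7, 17, 69, 50, 53, 7].

[7, 17, 69, 50, 53, 7]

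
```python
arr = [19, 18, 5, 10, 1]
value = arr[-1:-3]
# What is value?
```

arr has length 5. The slice arr[-1:-3] resolves to an empty index range, so the result is [].

[]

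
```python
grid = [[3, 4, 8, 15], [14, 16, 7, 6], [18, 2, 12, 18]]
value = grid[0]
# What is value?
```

grid has 3 rows. Row 0 is [3, 4, 8, 15].

[3, 4, 8, 15]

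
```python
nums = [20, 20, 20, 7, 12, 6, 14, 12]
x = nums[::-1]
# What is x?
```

nums has length 8. The slice nums[::-1] selects indices [7, 6, 5, 4, 3, 2, 1, 0] (7->12, 6->14, 5->6, 4->12, 3->7, 2->20, 1->20, 0->20), giving [12, 14, 6, 12, 7, 20, 20, 20].

[12, 14, 6, 12, 7, 20, 20, 20]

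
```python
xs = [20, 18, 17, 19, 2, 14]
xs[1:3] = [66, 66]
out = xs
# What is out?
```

xs starts as [20, 18, 17, 19, 2, 14] (length 6). The slice xs[1:3] covers indices [1, 2] with values [18, 17]. Replacing that slice with [66, 66] (same length) produces [20, 66, 66, 19, 2, 14].

[20, 66, 66, 19, 2, 14]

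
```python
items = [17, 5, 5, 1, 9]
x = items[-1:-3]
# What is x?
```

items has length 5. The slice items[-1:-3] resolves to an empty index range, so the result is [].

[]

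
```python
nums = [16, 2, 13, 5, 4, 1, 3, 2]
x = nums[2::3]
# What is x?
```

nums has length 8. The slice nums[2::3] selects indices [2, 5] (2->13, 5->1), giving [13, 1].

[13, 1]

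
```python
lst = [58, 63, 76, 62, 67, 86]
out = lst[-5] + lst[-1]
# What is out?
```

lst has length 6. Negative index -5 maps to positive index 6 + (-5) = 1. lst[1] = 63.
lst has length 6. Negative index -1 maps to positive index 6 + (-1) = 5. lst[5] = 86.
Sum: 63 + 86 = 149.

149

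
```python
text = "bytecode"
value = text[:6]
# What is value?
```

text has length 8. The slice text[:6] selects indices [0, 1, 2, 3, 4, 5] (0->'b', 1->'y', 2->'t', 3->'e', 4->'c', 5->'o'), giving 'byteco'.

'byteco'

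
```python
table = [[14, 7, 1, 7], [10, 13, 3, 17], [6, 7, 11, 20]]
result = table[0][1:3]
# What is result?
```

table[0] = [14, 7, 1, 7]. table[0] has length 4. The slice table[0][1:3] selects indices [1, 2] (1->7, 2->1), giving [7, 1].

[7, 1]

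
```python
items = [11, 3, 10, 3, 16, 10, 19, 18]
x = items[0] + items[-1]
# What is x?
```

items has length 8. items[0] = 11.
items has length 8. Negative index -1 maps to positive index 8 + (-1) = 7. items[7] = 18.
Sum: 11 + 18 = 29.

29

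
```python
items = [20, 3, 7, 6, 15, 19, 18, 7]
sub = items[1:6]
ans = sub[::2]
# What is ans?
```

items has length 8. The slice items[1:6] selects indices [1, 2, 3, 4, 5] (1->3, 2->7, 3->6, 4->15, 5->19), giving [3, 7, 6, 15, 19]. So sub = [3, 7, 6, 15, 19]. sub has length 5. The slice sub[::2] selects indices [0, 2, 4] (0->3, 2->6, 4->19), giving [3, 6, 19].

[3, 6, 19]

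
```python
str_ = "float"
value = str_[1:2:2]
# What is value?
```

str_ has length 5. The slice str_[1:2:2] selects indices [1] (1->'l'), giving 'l'.

'l'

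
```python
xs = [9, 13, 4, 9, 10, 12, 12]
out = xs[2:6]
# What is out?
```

xs has length 7. The slice xs[2:6] selects indices [2, 3, 4, 5] (2->4, 3->9, 4->10, 5->12), giving [4, 9, 10, 12].

[4, 9, 10, 12]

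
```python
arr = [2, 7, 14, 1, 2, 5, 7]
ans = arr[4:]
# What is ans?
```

arr has length 7. The slice arr[4:] selects indices [4, 5, 6] (4->2, 5->5, 6->7), giving [2, 5, 7].

[2, 5, 7]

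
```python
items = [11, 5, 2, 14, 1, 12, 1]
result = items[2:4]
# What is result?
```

items has length 7. The slice items[2:4] selects indices [2, 3] (2->2, 3->14), giving [2, 14].

[2, 14]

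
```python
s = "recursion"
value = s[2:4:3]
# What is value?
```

s has length 9. The slice s[2:4:3] selects indices [2] (2->'c'), giving 'c'.

'c'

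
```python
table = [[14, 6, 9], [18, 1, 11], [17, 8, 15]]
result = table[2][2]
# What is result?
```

table[2] = [17, 8, 15]. Taking column 2 of that row yields 15.

15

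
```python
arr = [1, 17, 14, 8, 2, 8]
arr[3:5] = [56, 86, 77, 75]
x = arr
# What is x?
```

arr starts as [1, 17, 14, 8, 2, 8] (length 6). The slice arr[3:5] covers indices [3, 4] with values [8, 2]. Replacing that slice with [56, 86, 77, 75] (different length) produces [1, 17, 14, 56, 86, 77, 75, 8].

[1, 17, 14, 56, 86, 77, 75, 8]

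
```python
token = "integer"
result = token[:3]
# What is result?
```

token has length 7. The slice token[:3] selects indices [0, 1, 2] (0->'i', 1->'n', 2->'t'), giving 'int'.

'int'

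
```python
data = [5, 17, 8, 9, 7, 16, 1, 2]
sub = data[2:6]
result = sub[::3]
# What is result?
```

data has length 8. The slice data[2:6] selects indices [2, 3, 4, 5] (2->8, 3->9, 4->7, 5->16), giving [8, 9, 7, 16]. So sub = [8, 9, 7, 16]. sub has length 4. The slice sub[::3] selects indices [0, 3] (0->8, 3->16), giving [8, 16].

[8, 16]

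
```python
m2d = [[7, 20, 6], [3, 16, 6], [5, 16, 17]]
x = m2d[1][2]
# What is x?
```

m2d[1] = [3, 16, 6]. Taking column 2 of that row yields 6.

6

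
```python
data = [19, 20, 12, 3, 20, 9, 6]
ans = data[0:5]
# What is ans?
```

data has length 7. The slice data[0:5] selects indices [0, 1, 2, 3, 4] (0->19, 1->20, 2->12, 3->3, 4->20), giving [19, 20, 12, 3, 20].

[19, 20, 12, 3, 20]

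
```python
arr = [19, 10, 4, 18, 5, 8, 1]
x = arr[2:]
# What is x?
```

arr has length 7. The slice arr[2:] selects indices [2, 3, 4, 5, 6] (2->4, 3->18, 4->5, 5->8, 6->1), giving [4, 18, 5, 8, 1].

[4, 18, 5, 8, 1]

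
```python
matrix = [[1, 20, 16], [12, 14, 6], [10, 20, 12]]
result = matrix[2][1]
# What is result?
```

matrix[2] = [10, 20, 12]. Taking column 1 of that row yields 20.

20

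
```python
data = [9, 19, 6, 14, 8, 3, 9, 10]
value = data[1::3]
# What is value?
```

data has length 8. The slice data[1::3] selects indices [1, 4, 7] (1->19, 4->8, 7->10), giving [19, 8, 10].

[19, 8, 10]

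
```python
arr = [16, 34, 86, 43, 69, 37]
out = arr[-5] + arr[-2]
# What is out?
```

arr has length 6. Negative index -5 maps to positive index 6 + (-5) = 1. arr[1] = 34.
arr has length 6. Negative index -2 maps to positive index 6 + (-2) = 4. arr[4] = 69.
Sum: 34 + 69 = 103.

103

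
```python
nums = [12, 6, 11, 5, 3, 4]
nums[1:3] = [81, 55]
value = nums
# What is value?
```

nums starts as [12, 6, 11, 5, 3, 4] (length 6). The slice nums[1:3] covers indices [1, 2] with values [6, 11]. Replacing that slice with [81, 55] (same length) produces [12, 81, 55, 5, 3, 4].

[12, 81, 55, 5, 3, 4]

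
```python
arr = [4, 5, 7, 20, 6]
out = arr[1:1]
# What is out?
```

arr has length 5. The slice arr[1:1] resolves to an empty index range, so the result is [].

[]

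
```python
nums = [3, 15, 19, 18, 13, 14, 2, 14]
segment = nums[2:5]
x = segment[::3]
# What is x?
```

nums has length 8. The slice nums[2:5] selects indices [2, 3, 4] (2->19, 3->18, 4->13), giving [19, 18, 13]. So segment = [19, 18, 13]. segment has length 3. The slice segment[::3] selects indices [0] (0->19), giving [19].

[19]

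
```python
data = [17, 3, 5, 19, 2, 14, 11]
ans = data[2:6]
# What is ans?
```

data has length 7. The slice data[2:6] selects indices [2, 3, 4, 5] (2->5, 3->19, 4->2, 5->14), giving [5, 19, 2, 14].

[5, 19, 2, 14]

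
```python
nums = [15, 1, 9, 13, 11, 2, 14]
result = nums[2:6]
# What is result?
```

nums has length 7. The slice nums[2:6] selects indices [2, 3, 4, 5] (2->9, 3->13, 4->11, 5->2), giving [9, 13, 11, 2].

[9, 13, 11, 2]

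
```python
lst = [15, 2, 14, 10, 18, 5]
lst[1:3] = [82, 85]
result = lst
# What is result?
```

lst starts as [15, 2, 14, 10, 18, 5] (length 6). The slice lst[1:3] covers indices [1, 2] with values [2, 14]. Replacing that slice with [82, 85] (same length) produces [15, 82, 85, 10, 18, 5].

[15, 82, 85, 10, 18, 5]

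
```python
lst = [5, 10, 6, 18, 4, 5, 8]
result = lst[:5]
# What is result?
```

lst has length 7. The slice lst[:5] selects indices [0, 1, 2, 3, 4] (0->5, 1->10, 2->6, 3->18, 4->4), giving [5, 10, 6, 18, 4].

[5, 10, 6, 18, 4]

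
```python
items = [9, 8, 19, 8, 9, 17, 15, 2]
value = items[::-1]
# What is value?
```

items has length 8. The slice items[::-1] selects indices [7, 6, 5, 4, 3, 2, 1, 0] (7->2, 6->15, 5->17, 4->9, 3->8, 2->19, 1->8, 0->9), giving [2, 15, 17, 9, 8, 19, 8, 9].

[2, 15, 17, 9, 8, 19, 8, 9]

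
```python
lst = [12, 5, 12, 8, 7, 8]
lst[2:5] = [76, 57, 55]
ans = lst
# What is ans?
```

lst starts as [12, 5, 12, 8, 7, 8] (length 6). The slice lst[2:5] covers indices [2, 3, 4] with values [12, 8, 7]. Replacing that slice with [76, 57, 55] (same length) produces [12, 5, 76, 57, 55, 8].

[12, 5, 76, 57, 55, 8]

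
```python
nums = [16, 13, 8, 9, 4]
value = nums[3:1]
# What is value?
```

nums has length 5. The slice nums[3:1] resolves to an empty index range, so the result is [].

[]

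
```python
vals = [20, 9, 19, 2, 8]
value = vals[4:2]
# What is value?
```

vals has length 5. The slice vals[4:2] resolves to an empty index range, so the result is [].

[]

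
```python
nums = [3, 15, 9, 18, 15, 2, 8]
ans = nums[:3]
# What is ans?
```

nums has length 7. The slice nums[:3] selects indices [0, 1, 2] (0->3, 1->15, 2->9), giving [3, 15, 9].

[3, 15, 9]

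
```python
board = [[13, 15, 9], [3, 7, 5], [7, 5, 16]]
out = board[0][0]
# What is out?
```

board[0] = [13, 15, 9]. Taking column 0 of that row yields 13.

13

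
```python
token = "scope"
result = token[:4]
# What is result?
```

token has length 5. The slice token[:4] selects indices [0, 1, 2, 3] (0->'s', 1->'c', 2->'o', 3->'p'), giving 'scop'.

'scop'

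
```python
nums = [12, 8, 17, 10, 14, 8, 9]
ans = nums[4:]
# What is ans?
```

nums has length 7. The slice nums[4:] selects indices [4, 5, 6] (4->14, 5->8, 6->9), giving [14, 8, 9].

[14, 8, 9]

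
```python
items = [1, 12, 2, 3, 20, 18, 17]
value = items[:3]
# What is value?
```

items has length 7. The slice items[:3] selects indices [0, 1, 2] (0->1, 1->12, 2->2), giving [1, 12, 2].

[1, 12, 2]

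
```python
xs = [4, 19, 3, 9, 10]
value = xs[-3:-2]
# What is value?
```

xs has length 5. The slice xs[-3:-2] selects indices [2] (2->3), giving [3].

[3]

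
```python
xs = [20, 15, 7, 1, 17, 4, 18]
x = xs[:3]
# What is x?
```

xs has length 7. The slice xs[:3] selects indices [0, 1, 2] (0->20, 1->15, 2->7), giving [20, 15, 7].

[20, 15, 7]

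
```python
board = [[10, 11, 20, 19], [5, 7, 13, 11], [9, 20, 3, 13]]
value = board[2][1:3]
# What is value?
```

board[2] = [9, 20, 3, 13]. board[2] has length 4. The slice board[2][1:3] selects indices [1, 2] (1->20, 2->3), giving [20, 3].

[20, 3]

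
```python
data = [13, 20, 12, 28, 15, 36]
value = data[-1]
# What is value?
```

data has length 6. Negative index -1 maps to positive index 6 + (-1) = 5. data[5] = 36.

36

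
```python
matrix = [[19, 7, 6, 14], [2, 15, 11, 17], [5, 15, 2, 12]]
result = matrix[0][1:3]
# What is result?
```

matrix[0] = [19, 7, 6, 14]. matrix[0] has length 4. The slice matrix[0][1:3] selects indices [1, 2] (1->7, 2->6), giving [7, 6].

[7, 6]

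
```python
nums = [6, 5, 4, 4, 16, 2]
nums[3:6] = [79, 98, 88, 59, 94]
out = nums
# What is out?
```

nums starts as [6, 5, 4, 4, 16, 2] (length 6). The slice nums[3:6] covers indices [3, 4, 5] with values [4, 16, 2]. Replacing that slice with [79, 98, 88, 59, 94] (different length) produces [6, 5, 4, 79, 98, 88, 59, 94].

[6, 5, 4, 79, 98, 88, 59, 94]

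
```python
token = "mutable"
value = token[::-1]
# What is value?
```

token has length 7. The slice token[::-1] selects indices [6, 5, 4, 3, 2, 1, 0] (6->'e', 5->'l', 4->'b', 3->'a', 2->'t', 1->'u', 0->'m'), giving 'elbatum'.

'elbatum'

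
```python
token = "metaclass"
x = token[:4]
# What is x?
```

token has length 9. The slice token[:4] selects indices [0, 1, 2, 3] (0->'m', 1->'e', 2->'t', 3->'a'), giving 'meta'.

'meta'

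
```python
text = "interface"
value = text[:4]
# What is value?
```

text has length 9. The slice text[:4] selects indices [0, 1, 2, 3] (0->'i', 1->'n', 2->'t', 3->'e'), giving 'inte'.

'inte'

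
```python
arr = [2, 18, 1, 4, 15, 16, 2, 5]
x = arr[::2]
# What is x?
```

arr has length 8. The slice arr[::2] selects indices [0, 2, 4, 6] (0->2, 2->1, 4->15, 6->2), giving [2, 1, 15, 2].

[2, 1, 15, 2]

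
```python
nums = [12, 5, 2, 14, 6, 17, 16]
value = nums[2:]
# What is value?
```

nums has length 7. The slice nums[2:] selects indices [2, 3, 4, 5, 6] (2->2, 3->14, 4->6, 5->17, 6->16), giving [2, 14, 6, 17, 16].

[2, 14, 6, 17, 16]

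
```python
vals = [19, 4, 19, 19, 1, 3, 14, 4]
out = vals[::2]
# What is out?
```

vals has length 8. The slice vals[::2] selects indices [0, 2, 4, 6] (0->19, 2->19, 4->1, 6->14), giving [19, 19, 1, 14].

[19, 19, 1, 14]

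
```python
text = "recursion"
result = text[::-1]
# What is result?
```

text has length 9. The slice text[::-1] selects indices [8, 7, 6, 5, 4, 3, 2, 1, 0] (8->'n', 7->'o', 6->'i', 5->'s', 4->'r', 3->'u', 2->'c', 1->'e', 0->'r'), giving 'noisrucer'.

'noisrucer'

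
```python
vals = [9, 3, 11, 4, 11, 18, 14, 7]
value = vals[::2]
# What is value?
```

vals has length 8. The slice vals[::2] selects indices [0, 2, 4, 6] (0->9, 2->11, 4->11, 6->14), giving [9, 11, 11, 14].

[9, 11, 11, 14]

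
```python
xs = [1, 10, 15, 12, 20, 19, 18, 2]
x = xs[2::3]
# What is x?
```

xs has length 8. The slice xs[2::3] selects indices [2, 5] (2->15, 5->19), giving [15, 19].

[15, 19]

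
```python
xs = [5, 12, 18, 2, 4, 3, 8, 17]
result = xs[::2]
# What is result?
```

xs has length 8. The slice xs[::2] selects indices [0, 2, 4, 6] (0->5, 2->18, 4->4, 6->8), giving [5, 18, 4, 8].

[5, 18, 4, 8]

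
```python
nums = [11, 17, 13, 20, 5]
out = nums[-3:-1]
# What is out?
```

nums has length 5. The slice nums[-3:-1] selects indices [2, 3] (2->13, 3->20), giving [13, 20].

[13, 20]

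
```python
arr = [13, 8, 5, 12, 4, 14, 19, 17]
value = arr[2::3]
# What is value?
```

arr has length 8. The slice arr[2::3] selects indices [2, 5] (2->5, 5->14), giving [5, 14].

[5, 14]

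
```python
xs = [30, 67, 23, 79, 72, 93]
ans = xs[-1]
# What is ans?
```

xs has length 6. Negative index -1 maps to positive index 6 + (-1) = 5. xs[5] = 93.

93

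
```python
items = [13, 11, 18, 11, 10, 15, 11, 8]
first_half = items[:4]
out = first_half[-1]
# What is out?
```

items has length 8. The slice items[:4] selects indices [0, 1, 2, 3] (0->13, 1->11, 2->18, 3->11), giving [13, 11, 18, 11]. So first_half = [13, 11, 18, 11]. Then first_half[-1] = 11.

11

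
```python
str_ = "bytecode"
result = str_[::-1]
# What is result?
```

str_ has length 8. The slice str_[::-1] selects indices [7, 6, 5, 4, 3, 2, 1, 0] (7->'e', 6->'d', 5->'o', 4->'c', 3->'e', 2->'t', 1->'y', 0->'b'), giving 'edocetyb'.

'edocetyb'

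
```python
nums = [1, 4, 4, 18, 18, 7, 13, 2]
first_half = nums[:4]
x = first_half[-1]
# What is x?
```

nums has length 8. The slice nums[:4] selects indices [0, 1, 2, 3] (0->1, 1->4, 2->4, 3->18), giving [1, 4, 4, 18]. So first_half = [1, 4, 4, 18]. Then first_half[-1] = 18.

18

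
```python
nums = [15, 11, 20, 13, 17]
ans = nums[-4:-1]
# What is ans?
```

nums has length 5. The slice nums[-4:-1] selects indices [1, 2, 3] (1->11, 2->20, 3->13), giving [11, 20, 13].

[11, 20, 13]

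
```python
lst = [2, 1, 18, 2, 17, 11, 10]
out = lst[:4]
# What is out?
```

lst has length 7. The slice lst[:4] selects indices [0, 1, 2, 3] (0->2, 1->1, 2->18, 3->2), giving [2, 1, 18, 2].

[2, 1, 18, 2]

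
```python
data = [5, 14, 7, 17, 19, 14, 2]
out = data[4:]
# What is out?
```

data has length 7. The slice data[4:] selects indices [4, 5, 6] (4->19, 5->14, 6->2), giving [19, 14, 2].

[19, 14, 2]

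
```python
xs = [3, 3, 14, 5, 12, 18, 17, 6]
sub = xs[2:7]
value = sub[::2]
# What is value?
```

xs has length 8. The slice xs[2:7] selects indices [2, 3, 4, 5, 6] (2->14, 3->5, 4->12, 5->18, 6->17), giving [14, 5, 12, 18, 17]. So sub = [14, 5, 12, 18, 17]. sub has length 5. The slice sub[::2] selects indices [0, 2, 4] (0->14, 2->12, 4->17), giving [14, 12, 17].

[14, 12, 17]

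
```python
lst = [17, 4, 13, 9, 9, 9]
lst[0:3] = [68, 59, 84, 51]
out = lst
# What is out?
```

lst starts as [17, 4, 13, 9, 9, 9] (length 6). The slice lst[0:3] covers indices [0, 1, 2] with values [17, 4, 13]. Replacing that slice with [68, 59, 84, 51] (different length) produces [68, 59, 84, 51, 9, 9, 9].

[68, 59, 84, 51, 9, 9, 9]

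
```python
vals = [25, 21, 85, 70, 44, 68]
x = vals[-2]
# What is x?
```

vals has length 6. Negative index -2 maps to positive index 6 + (-2) = 4. vals[4] = 44.

44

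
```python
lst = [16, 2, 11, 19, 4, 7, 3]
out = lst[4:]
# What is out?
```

lst has length 7. The slice lst[4:] selects indices [4, 5, 6] (4->4, 5->7, 6->3), giving [4, 7, 3].

[4, 7, 3]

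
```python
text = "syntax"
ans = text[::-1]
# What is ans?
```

text has length 6. The slice text[::-1] selects indices [5, 4, 3, 2, 1, 0] (5->'x', 4->'a', 3->'t', 2->'n', 1->'y', 0->'s'), giving 'xatnys'.

'xatnys'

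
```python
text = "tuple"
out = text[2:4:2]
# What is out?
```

text has length 5. The slice text[2:4:2] selects indices [2] (2->'p'), giving 'p'.

'p'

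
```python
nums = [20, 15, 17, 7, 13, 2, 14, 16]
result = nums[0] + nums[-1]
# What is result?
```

nums has length 8. nums[0] = 20.
nums has length 8. Negative index -1 maps to positive index 8 + (-1) = 7. nums[7] = 16.
Sum: 20 + 16 = 36.

36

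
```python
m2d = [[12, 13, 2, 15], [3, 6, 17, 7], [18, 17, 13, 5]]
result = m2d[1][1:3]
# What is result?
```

m2d[1] = [3, 6, 17, 7]. m2d[1] has length 4. The slice m2d[1][1:3] selects indices [1, 2] (1->6, 2->17), giving [6, 17].

[6, 17]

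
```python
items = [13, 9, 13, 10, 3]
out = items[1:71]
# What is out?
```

items has length 5. The slice items[1:71] selects indices [1, 2, 3, 4] (1->9, 2->13, 3->10, 4->3), giving [9, 13, 10, 3].

[9, 13, 10, 3]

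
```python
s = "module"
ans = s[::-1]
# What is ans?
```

s has length 6. The slice s[::-1] selects indices [5, 4, 3, 2, 1, 0] (5->'e', 4->'l', 3->'u', 2->'d', 1->'o', 0->'m'), giving 'eludom'.

'eludom'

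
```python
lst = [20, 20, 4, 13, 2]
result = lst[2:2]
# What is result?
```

lst has length 5. The slice lst[2:2] resolves to an empty index range, so the result is [].

[]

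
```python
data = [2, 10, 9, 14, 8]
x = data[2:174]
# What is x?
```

data has length 5. The slice data[2:174] selects indices [2, 3, 4] (2->9, 3->14, 4->8), giving [9, 14, 8].

[9, 14, 8]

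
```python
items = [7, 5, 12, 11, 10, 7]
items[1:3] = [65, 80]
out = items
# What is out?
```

items starts as [7, 5, 12, 11, 10, 7] (length 6). The slice items[1:3] covers indices [1, 2] with values [5, 12]. Replacing that slice with [65, 80] (same length) produces [7, 65, 80, 11, 10, 7].

[7, 65, 80, 11, 10, 7]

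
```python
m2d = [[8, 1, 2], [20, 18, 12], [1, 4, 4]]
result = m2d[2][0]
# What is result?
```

m2d[2] = [1, 4, 4]. Taking column 0 of that row yields 1.

1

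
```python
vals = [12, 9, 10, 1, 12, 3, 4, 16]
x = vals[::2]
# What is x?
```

vals has length 8. The slice vals[::2] selects indices [0, 2, 4, 6] (0->12, 2->10, 4->12, 6->4), giving [12, 10, 12, 4].

[12, 10, 12, 4]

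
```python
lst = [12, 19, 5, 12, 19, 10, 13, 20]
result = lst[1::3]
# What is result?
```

lst has length 8. The slice lst[1::3] selects indices [1, 4, 7] (1->19, 4->19, 7->20), giving [19, 19, 20].

[19, 19, 20]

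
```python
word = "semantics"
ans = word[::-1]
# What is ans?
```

word has length 9. The slice word[::-1] selects indices [8, 7, 6, 5, 4, 3, 2, 1, 0] (8->'s', 7->'c', 6->'i', 5->'t', 4->'n', 3->'a', 2->'m', 1->'e', 0->'s'), giving 'scitnames'.

'scitnames'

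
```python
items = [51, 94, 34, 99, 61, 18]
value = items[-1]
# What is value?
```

items has length 6. Negative index -1 maps to positive index 6 + (-1) = 5. items[5] = 18.

18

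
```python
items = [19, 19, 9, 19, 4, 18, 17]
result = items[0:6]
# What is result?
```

items has length 7. The slice items[0:6] selects indices [0, 1, 2, 3, 4, 5] (0->19, 1->19, 2->9, 3->19, 4->4, 5->18), giving [19, 19, 9, 19, 4, 18].

[19, 19, 9, 19, 4, 18]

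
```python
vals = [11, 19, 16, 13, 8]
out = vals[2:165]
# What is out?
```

vals has length 5. The slice vals[2:165] selects indices [2, 3, 4] (2->16, 3->13, 4->8), giving [16, 13, 8].

[16, 13, 8]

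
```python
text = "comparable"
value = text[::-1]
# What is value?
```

text has length 10. The slice text[::-1] selects indices [9, 8, 7, 6, 5, 4, 3, 2, 1, 0] (9->'e', 8->'l', 7->'b', 6->'a', 5->'r', 4->'a', 3->'p', 2->'m', 1->'o', 0->'c'), giving 'elbarapmoc'.

'elbarapmoc'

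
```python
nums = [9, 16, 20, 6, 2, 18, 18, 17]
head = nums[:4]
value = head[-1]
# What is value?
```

nums has length 8. The slice nums[:4] selects indices [0, 1, 2, 3] (0->9, 1->16, 2->20, 3->6), giving [9, 16, 20, 6]. So head = [9, 16, 20, 6]. Then head[-1] = 6.

6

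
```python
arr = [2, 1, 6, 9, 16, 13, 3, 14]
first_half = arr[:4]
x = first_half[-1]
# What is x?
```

arr has length 8. The slice arr[:4] selects indices [0, 1, 2, 3] (0->2, 1->1, 2->6, 3->9), giving [2, 1, 6, 9]. So first_half = [2, 1, 6, 9]. Then first_half[-1] = 9.

9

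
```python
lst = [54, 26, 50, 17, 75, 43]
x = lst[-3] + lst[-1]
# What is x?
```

lst has length 6. Negative index -3 maps to positive index 6 + (-3) = 3. lst[3] = 17.
lst has length 6. Negative index -1 maps to positive index 6 + (-1) = 5. lst[5] = 43.
Sum: 17 + 43 = 60.

60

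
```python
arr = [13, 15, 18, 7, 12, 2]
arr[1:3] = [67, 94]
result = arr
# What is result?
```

arr starts as [13, 15, 18, 7, 12, 2] (length 6). The slice arr[1:3] covers indices [1, 2] with values [15, 18]. Replacing that slice with [67, 94] (same length) produces [13, 67, 94, 7, 12, 2].

[13, 67, 94, 7, 12, 2]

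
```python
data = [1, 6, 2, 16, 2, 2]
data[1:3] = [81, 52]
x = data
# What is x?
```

data starts as [1, 6, 2, 16, 2, 2] (length 6). The slice data[1:3] covers indices [1, 2] with values [6, 2]. Replacing that slice with [81, 52] (same length) produces [1, 81, 52, 16, 2, 2].

[1, 81, 52, 16, 2, 2]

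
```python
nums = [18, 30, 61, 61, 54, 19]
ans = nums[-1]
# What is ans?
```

nums has length 6. Negative index -1 maps to positive index 6 + (-1) = 5. nums[5] = 19.

19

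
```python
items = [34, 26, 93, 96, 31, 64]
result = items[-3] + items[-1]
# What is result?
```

items has length 6. Negative index -3 maps to positive index 6 + (-3) = 3. items[3] = 96.
items has length 6. Negative index -1 maps to positive index 6 + (-1) = 5. items[5] = 64.
Sum: 96 + 64 = 160.

160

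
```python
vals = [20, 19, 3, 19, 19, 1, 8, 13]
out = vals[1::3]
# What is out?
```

vals has length 8. The slice vals[1::3] selects indices [1, 4, 7] (1->19, 4->19, 7->13), giving [19, 19, 13].

[19, 19, 13]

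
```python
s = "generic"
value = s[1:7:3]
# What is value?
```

s has length 7. The slice s[1:7:3] selects indices [1, 4] (1->'e', 4->'r'), giving 'er'.

'er'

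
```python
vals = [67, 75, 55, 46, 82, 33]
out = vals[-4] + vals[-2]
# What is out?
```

vals has length 6. Negative index -4 maps to positive index 6 + (-4) = 2. vals[2] = 55.
vals has length 6. Negative index -2 maps to positive index 6 + (-2) = 4. vals[4] = 82.
Sum: 55 + 82 = 137.

137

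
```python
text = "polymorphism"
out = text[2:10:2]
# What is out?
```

text has length 12. The slice text[2:10:2] selects indices [2, 4, 6, 8] (2->'l', 4->'m', 6->'r', 8->'h'), giving 'lmrh'.

'lmrh'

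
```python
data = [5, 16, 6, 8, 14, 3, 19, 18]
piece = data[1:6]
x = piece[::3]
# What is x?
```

data has length 8. The slice data[1:6] selects indices [1, 2, 3, 4, 5] (1->16, 2->6, 3->8, 4->14, 5->3), giving [16, 6, 8, 14, 3]. So piece = [16, 6, 8, 14, 3]. piece has length 5. The slice piece[::3] selects indices [0, 3] (0->16, 3->14), giving [16, 14].

[16, 14]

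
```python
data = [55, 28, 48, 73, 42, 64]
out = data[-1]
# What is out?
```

data has length 6. Negative index -1 maps to positive index 6 + (-1) = 5. data[5] = 64.

64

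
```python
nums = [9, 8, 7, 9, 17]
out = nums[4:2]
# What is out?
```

nums has length 5. The slice nums[4:2] resolves to an empty index range, so the result is [].

[]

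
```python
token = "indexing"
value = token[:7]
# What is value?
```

token has length 8. The slice token[:7] selects indices [0, 1, 2, 3, 4, 5, 6] (0->'i', 1->'n', 2->'d', 3->'e', 4->'x', 5->'i', 6->'n'), giving 'indexin'.

'indexin'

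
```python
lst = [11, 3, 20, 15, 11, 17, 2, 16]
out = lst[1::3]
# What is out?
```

lst has length 8. The slice lst[1::3] selects indices [1, 4, 7] (1->3, 4->11, 7->16), giving [3, 11, 16].

[3, 11, 16]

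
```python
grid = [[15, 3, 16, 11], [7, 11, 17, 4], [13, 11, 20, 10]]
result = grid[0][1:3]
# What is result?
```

grid[0] = [15, 3, 16, 11]. grid[0] has length 4. The slice grid[0][1:3] selects indices [1, 2] (1->3, 2->16), giving [3, 16].

[3, 16]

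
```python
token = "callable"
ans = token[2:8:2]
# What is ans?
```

token has length 8. The slice token[2:8:2] selects indices [2, 4, 6] (2->'l', 4->'a', 6->'l'), giving 'lal'.

'lal'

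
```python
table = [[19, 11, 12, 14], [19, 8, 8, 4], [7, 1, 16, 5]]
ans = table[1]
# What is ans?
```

table has 3 rows. Row 1 is [19, 8, 8, 4].

[19, 8, 8, 4]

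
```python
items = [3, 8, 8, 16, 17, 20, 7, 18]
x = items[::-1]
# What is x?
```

items has length 8. The slice items[::-1] selects indices [7, 6, 5, 4, 3, 2, 1, 0] (7->18, 6->7, 5->20, 4->17, 3->16, 2->8, 1->8, 0->3), giving [18, 7, 20, 17, 16, 8, 8, 3].

[18, 7, 20, 17, 16, 8, 8, 3]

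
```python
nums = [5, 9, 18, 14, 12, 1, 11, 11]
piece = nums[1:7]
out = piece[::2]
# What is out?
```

nums has length 8. The slice nums[1:7] selects indices [1, 2, 3, 4, 5, 6] (1->9, 2->18, 3->14, 4->12, 5->1, 6->11), giving [9, 18, 14, 12, 1, 11]. So piece = [9, 18, 14, 12, 1, 11]. piece has length 6. The slice piece[::2] selects indices [0, 2, 4] (0->9, 2->14, 4->1), giving [9, 14, 1].

[9, 14, 1]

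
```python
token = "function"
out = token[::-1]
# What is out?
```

token has length 8. The slice token[::-1] selects indices [7, 6, 5, 4, 3, 2, 1, 0] (7->'n', 6->'o', 5->'i', 4->'t', 3->'c', 2->'n', 1->'u', 0->'f'), giving 'noitcnuf'.

'noitcnuf'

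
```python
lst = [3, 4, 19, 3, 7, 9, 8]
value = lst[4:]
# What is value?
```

lst has length 7. The slice lst[4:] selects indices [4, 5, 6] (4->7, 5->9, 6->8), giving [7, 9, 8].

[7, 9, 8]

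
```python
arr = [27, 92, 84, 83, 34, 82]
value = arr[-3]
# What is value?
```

arr has length 6. Negative index -3 maps to positive index 6 + (-3) = 3. arr[3] = 83.

83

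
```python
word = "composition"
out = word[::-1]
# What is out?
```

word has length 11. The slice word[::-1] selects indices [10, 9, 8, 7, 6, 5, 4, 3, 2, 1, 0] (10->'n', 9->'o', 8->'i', 7->'t', 6->'i', 5->'s', 4->'o', 3->'p', 2->'m', 1->'o', 0->'c'), giving 'noitisopmoc'.

'noitisopmoc'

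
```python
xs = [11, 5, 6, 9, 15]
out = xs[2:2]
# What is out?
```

xs has length 5. The slice xs[2:2] resolves to an empty index range, so the result is [].

[]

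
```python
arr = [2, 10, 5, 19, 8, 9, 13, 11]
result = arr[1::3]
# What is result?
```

arr has length 8. The slice arr[1::3] selects indices [1, 4, 7] (1->10, 4->8, 7->11), giving [10, 8, 11].

[10, 8, 11]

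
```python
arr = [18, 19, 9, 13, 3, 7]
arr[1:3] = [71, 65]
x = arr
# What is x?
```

arr starts as [18, 19, 9, 13, 3, 7] (length 6). The slice arr[1:3] covers indices [1, 2] with values [19, 9]. Replacing that slice with [71, 65] (same length) produces [18, 71, 65, 13, 3, 7].

[18, 71, 65, 13, 3, 7]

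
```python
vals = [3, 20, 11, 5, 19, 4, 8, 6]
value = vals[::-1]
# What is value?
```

vals has length 8. The slice vals[::-1] selects indices [7, 6, 5, 4, 3, 2, 1, 0] (7->6, 6->8, 5->4, 4->19, 3->5, 2->11, 1->20, 0->3), giving [6, 8, 4, 19, 5, 11, 20, 3].

[6, 8, 4, 19, 5, 11, 20, 3]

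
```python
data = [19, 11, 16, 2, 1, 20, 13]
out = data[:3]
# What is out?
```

data has length 7. The slice data[:3] selects indices [0, 1, 2] (0->19, 1->11, 2->16), giving [19, 11, 16].

[19, 11, 16]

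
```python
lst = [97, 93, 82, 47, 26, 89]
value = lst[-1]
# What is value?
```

lst has length 6. Negative index -1 maps to positive index 6 + (-1) = 5. lst[5] = 89.

89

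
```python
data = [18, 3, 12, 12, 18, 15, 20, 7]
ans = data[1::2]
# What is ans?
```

data has length 8. The slice data[1::2] selects indices [1, 3, 5, 7] (1->3, 3->12, 5->15, 7->7), giving [3, 12, 15, 7].

[3, 12, 15, 7]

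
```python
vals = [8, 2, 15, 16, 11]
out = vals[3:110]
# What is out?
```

vals has length 5. The slice vals[3:110] selects indices [3, 4] (3->16, 4->11), giving [16, 11].

[16, 11]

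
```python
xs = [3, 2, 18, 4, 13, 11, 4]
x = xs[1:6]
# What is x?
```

xs has length 7. The slice xs[1:6] selects indices [1, 2, 3, 4, 5] (1->2, 2->18, 3->4, 4->13, 5->11), giving [2, 18, 4, 13, 11].

[2, 18, 4, 13, 11]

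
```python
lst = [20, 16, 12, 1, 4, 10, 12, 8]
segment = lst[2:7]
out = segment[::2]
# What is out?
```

lst has length 8. The slice lst[2:7] selects indices [2, 3, 4, 5, 6] (2->12, 3->1, 4->4, 5->10, 6->12), giving [12, 1, 4, 10, 12]. So segment = [12, 1, 4, 10, 12]. segment has length 5. The slice segment[::2] selects indices [0, 2, 4] (0->12, 2->4, 4->12), giving [12, 4, 12].

[12, 4, 12]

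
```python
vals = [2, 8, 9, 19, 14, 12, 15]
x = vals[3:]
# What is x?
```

vals has length 7. The slice vals[3:] selects indices [3, 4, 5, 6] (3->19, 4->14, 5->12, 6->15), giving [19, 14, 12, 15].

[19, 14, 12, 15]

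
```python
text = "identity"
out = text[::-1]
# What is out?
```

text has length 8. The slice text[::-1] selects indices [7, 6, 5, 4, 3, 2, 1, 0] (7->'y', 6->'t', 5->'i', 4->'t', 3->'n', 2->'e', 1->'d', 0->'i'), giving 'ytitnedi'.

'ytitnedi'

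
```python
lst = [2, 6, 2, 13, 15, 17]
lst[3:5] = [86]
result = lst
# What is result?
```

lst starts as [2, 6, 2, 13, 15, 17] (length 6). The slice lst[3:5] covers indices [3, 4] with values [13, 15]. Replacing that slice with [86] (different length) produces [2, 6, 2, 86, 17].

[2, 6, 2, 86, 17]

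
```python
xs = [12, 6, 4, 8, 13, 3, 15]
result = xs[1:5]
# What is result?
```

xs has length 7. The slice xs[1:5] selects indices [1, 2, 3, 4] (1->6, 2->4, 3->8, 4->13), giving [6, 4, 8, 13].

[6, 4, 8, 13]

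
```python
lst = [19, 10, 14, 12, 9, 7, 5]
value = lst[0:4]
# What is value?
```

lst has length 7. The slice lst[0:4] selects indices [0, 1, 2, 3] (0->19, 1->10, 2->14, 3->12), giving [19, 10, 14, 12].

[19, 10, 14, 12]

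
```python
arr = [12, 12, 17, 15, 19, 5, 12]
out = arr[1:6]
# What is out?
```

arr has length 7. The slice arr[1:6] selects indices [1, 2, 3, 4, 5] (1->12, 2->17, 3->15, 4->19, 5->5), giving [12, 17, 15, 19, 5].

[12, 17, 15, 19, 5]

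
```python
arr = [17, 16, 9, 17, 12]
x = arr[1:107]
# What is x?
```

arr has length 5. The slice arr[1:107] selects indices [1, 2, 3, 4] (1->16, 2->9, 3->17, 4->12), giving [16, 9, 17, 12].

[16, 9, 17, 12]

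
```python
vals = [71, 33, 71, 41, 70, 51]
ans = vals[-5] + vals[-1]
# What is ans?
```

vals has length 6. Negative index -5 maps to positive index 6 + (-5) = 1. vals[1] = 33.
vals has length 6. Negative index -1 maps to positive index 6 + (-1) = 5. vals[5] = 51.
Sum: 33 + 51 = 84.

84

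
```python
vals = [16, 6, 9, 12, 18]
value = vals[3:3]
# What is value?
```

vals has length 5. The slice vals[3:3] resolves to an empty index range, so the result is [].

[]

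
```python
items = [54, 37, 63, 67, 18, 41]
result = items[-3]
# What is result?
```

items has length 6. Negative index -3 maps to positive index 6 + (-3) = 3. items[3] = 67.

67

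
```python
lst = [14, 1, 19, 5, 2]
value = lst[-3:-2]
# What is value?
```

lst has length 5. The slice lst[-3:-2] selects indices [2] (2->19), giving [19].

[19]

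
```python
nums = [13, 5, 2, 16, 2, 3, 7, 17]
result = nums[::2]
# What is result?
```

nums has length 8. The slice nums[::2] selects indices [0, 2, 4, 6] (0->13, 2->2, 4->2, 6->7), giving [13, 2, 2, 7].

[13, 2, 2, 7]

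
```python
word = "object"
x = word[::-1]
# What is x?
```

word has length 6. The slice word[::-1] selects indices [5, 4, 3, 2, 1, 0] (5->'t', 4->'c', 3->'e', 2->'j', 1->'b', 0->'o'), giving 'tcejbo'.

'tcejbo'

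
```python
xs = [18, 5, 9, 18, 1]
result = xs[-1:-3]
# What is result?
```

xs has length 5. The slice xs[-1:-3] resolves to an empty index range, so the result is [].

[]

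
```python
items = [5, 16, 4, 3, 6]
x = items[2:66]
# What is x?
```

items has length 5. The slice items[2:66] selects indices [2, 3, 4] (2->4, 3->3, 4->6), giving [4, 3, 6].

[4, 3, 6]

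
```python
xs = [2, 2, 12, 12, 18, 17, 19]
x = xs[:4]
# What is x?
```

xs has length 7. The slice xs[:4] selects indices [0, 1, 2, 3] (0->2, 1->2, 2->12, 3->12), giving [2, 2, 12, 12].

[2, 2, 12, 12]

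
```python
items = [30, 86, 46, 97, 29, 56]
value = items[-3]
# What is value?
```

items has length 6. Negative index -3 maps to positive index 6 + (-3) = 3. items[3] = 97.

97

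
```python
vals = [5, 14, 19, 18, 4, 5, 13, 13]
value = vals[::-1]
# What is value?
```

vals has length 8. The slice vals[::-1] selects indices [7, 6, 5, 4, 3, 2, 1, 0] (7->13, 6->13, 5->5, 4->4, 3->18, 2->19, 1->14, 0->5), giving [13, 13, 5, 4, 18, 19, 14, 5].

[13, 13, 5, 4, 18, 19, 14, 5]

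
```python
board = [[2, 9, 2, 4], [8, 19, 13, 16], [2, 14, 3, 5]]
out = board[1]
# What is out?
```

board has 3 rows. Row 1 is [8, 19, 13, 16].

[8, 19, 13, 16]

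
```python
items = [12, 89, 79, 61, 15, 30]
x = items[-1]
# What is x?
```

items has length 6. Negative index -1 maps to positive index 6 + (-1) = 5. items[5] = 30.

30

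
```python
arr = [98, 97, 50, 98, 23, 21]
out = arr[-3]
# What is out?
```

arr has length 6. Negative index -3 maps to positive index 6 + (-3) = 3. arr[3] = 98.

98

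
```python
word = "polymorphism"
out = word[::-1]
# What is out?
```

word has length 12. The slice word[::-1] selects indices [11, 10, 9, 8, 7, 6, 5, 4, 3, 2, 1, 0] (11->'m', 10->'s', 9->'i', 8->'h', 7->'p', 6->'r', 5->'o', 4->'m', 3->'y', 2->'l', 1->'o', 0->'p'), giving 'msihpromylop'.

'msihpromylop'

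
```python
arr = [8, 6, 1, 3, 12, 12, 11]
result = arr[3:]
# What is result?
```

arr has length 7. The slice arr[3:] selects indices [3, 4, 5, 6] (3->3, 4->12, 5->12, 6->11), giving [3, 12, 12, 11].

[3, 12, 12, 11]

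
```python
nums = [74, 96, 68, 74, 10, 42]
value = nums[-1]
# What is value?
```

nums has length 6. Negative index -1 maps to positive index 6 + (-1) = 5. nums[5] = 42.

42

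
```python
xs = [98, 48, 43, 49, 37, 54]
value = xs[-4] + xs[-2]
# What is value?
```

xs has length 6. Negative index -4 maps to positive index 6 + (-4) = 2. xs[2] = 43.
xs has length 6. Negative index -2 maps to positive index 6 + (-2) = 4. xs[4] = 37.
Sum: 43 + 37 = 80.

80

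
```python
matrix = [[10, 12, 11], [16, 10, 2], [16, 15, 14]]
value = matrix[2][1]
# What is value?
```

matrix[2] = [16, 15, 14]. Taking column 1 of that row yields 15.

15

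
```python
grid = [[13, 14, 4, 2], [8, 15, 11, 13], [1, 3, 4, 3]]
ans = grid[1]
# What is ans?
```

grid has 3 rows. Row 1 is [8, 15, 11, 13].

[8, 15, 11, 13]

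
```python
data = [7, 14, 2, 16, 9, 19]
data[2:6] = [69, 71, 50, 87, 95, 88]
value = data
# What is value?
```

data starts as [7, 14, 2, 16, 9, 19] (length 6). The slice data[2:6] covers indices [2, 3, 4, 5] with values [2, 16, 9, 19]. Replacing that slice with [69, 71, 50, 87, 95, 88] (different length) produces [7, 14, 69, 71, 50, 87, 95, 88].

[7, 14, 69, 71, 50, 87, 95, 88]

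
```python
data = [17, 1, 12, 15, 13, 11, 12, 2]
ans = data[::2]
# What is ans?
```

data has length 8. The slice data[::2] selects indices [0, 2, 4, 6] (0->17, 2->12, 4->13, 6->12), giving [17, 12, 13, 12].

[17, 12, 13, 12]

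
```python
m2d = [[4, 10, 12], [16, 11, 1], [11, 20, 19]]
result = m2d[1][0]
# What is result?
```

m2d[1] = [16, 11, 1]. Taking column 0 of that row yields 16.

16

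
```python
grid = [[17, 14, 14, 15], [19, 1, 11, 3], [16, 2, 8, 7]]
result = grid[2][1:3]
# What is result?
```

grid[2] = [16, 2, 8, 7]. grid[2] has length 4. The slice grid[2][1:3] selects indices [1, 2] (1->2, 2->8), giving [2, 8].

[2, 8]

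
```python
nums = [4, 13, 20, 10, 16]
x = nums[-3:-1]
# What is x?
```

nums has length 5. The slice nums[-3:-1] selects indices [2, 3] (2->20, 3->10), giving [20, 10].

[20, 10]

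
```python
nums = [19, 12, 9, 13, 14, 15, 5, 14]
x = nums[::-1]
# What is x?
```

nums has length 8. The slice nums[::-1] selects indices [7, 6, 5, 4, 3, 2, 1, 0] (7->14, 6->5, 5->15, 4->14, 3->13, 2->9, 1->12, 0->19), giving [14, 5, 15, 14, 13, 9, 12, 19].

[14, 5, 15, 14, 13, 9, 12, 19]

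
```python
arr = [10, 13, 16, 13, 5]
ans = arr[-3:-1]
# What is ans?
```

arr has length 5. The slice arr[-3:-1] selects indices [2, 3] (2->16, 3->13), giving [16, 13].

[16, 13]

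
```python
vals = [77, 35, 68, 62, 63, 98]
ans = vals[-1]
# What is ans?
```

vals has length 6. Negative index -1 maps to positive index 6 + (-1) = 5. vals[5] = 98.

98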